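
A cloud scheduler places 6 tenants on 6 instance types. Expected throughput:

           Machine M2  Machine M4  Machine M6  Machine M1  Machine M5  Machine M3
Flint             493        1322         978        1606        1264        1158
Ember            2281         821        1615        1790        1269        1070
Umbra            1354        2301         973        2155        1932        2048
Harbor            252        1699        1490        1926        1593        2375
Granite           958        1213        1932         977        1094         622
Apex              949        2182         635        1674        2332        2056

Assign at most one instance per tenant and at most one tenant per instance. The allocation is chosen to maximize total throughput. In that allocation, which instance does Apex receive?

Apex receives Machine M5.

This is a one-to-one assignment (maximum-weight bipartite matching).
Optimal: Flint→Machine M1 (1606 ops/s), Ember→Machine M2 (2281 ops/s), Umbra→Machine M4 (2301 ops/s), Harbor→Machine M3 (2375 ops/s), Granite→Machine M6 (1932 ops/s), Apex→Machine M5 (2332 ops/s) — total 1606+2281+2301+2375+1932+2332 = 12827 ops/s.
Column-greedy (each instance in turn goes to its best remaining tenant) gives 11930 ops/s, worse by 897.
Next-best assignment: Flint→Machine M4, Ember→Machine M2, Umbra→Machine M1, Harbor→Machine M3, Granite→Machine M6, Apex→Machine M5 = 12397 ops/s.
Swapping Harbor↔Apex (Harbor→Machine M5 1593 ops/s, Apex→Machine M3 2056 ops/s) loses 1058.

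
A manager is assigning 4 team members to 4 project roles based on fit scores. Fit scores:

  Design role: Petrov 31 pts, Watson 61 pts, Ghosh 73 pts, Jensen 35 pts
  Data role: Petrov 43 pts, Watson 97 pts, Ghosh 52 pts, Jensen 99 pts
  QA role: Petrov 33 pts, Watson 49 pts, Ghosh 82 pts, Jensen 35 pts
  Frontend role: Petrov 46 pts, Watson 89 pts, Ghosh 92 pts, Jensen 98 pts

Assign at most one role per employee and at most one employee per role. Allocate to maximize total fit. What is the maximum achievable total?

Maximum total: 308 pts

Optimal: Petrov→Design role (31 pts), Watson→Data role (97 pts), Ghosh→QA role (82 pts), Jensen→Frontend role (98 pts) — total 31+97+82+98 = 308 pts.
Row-greedy (each employee in turn takes its best remaining role) gives 260 pts, worse by 48.
Checked against all permutations: 308 pts is optimal.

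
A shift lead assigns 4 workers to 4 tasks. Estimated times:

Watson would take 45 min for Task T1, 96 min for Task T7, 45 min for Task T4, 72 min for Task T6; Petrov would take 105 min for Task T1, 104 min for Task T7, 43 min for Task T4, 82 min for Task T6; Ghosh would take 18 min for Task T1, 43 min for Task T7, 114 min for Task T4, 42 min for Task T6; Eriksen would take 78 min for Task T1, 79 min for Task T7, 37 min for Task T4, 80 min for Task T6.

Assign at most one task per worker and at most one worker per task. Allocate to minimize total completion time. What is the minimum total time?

Min total: 207 min

Optimal: Watson→Task T1 (45 min), Petrov→Task T6 (82 min), Ghosh→Task T7 (43 min), Eriksen→Task T4 (37 min) — total 45+82+43+37 = 207 min.
Column-greedy (each task in turn goes to its cheapest remaining worker) gives 212 min, worse by 5.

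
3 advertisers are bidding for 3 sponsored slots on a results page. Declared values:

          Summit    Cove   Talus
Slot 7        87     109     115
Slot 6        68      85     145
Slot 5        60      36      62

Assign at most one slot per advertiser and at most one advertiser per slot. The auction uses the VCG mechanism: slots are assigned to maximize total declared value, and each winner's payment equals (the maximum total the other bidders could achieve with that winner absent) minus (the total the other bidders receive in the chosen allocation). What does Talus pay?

Talus pays $8.

Efficient allocation: Summit→Slot 5 ($60), Cove→Slot 7 ($109), Talus→Slot 6 ($145); total welfare W = $314.
Talus receives Slot 6 at value $145, so the others get W − 145 = $169.
Without Talus: best allocation of the remaining 2 bidders over all 3 slots is Summit→Slot 6 ($68), Cove→Slot 7 ($109), total $177.
VCG payment = (others' best without Talus) − (others' welfare with Talus) = 177 − 169 = $8.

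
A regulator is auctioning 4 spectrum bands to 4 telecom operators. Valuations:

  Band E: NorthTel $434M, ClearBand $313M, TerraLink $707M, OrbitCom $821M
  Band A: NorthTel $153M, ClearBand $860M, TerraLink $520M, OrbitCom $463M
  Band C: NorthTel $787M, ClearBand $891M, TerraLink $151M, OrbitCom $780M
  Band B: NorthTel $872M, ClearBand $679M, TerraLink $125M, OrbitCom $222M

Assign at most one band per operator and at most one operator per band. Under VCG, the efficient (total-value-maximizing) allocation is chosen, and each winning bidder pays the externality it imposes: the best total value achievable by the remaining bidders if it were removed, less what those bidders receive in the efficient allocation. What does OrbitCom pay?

Efficient allocation: NorthTel→Band B ($872M), ClearBand→Band A ($860M), TerraLink→Band E ($707M), OrbitCom→Band C ($780M); total welfare W = $3219M.
OrbitCom receives Band C at value $780M, so the others get W − 780 = $2439M.
Without OrbitCom: best allocation of the remaining 3 bidders over all 4 bands is NorthTel→Band B ($872M), ClearBand→Band C ($891M), TerraLink→Band E ($707M), total $2470M.
VCG payment = (others' best without OrbitCom) − (others' welfare with OrbitCom) = 2470 − 2439 = $31M.

OrbitCom pays $31M.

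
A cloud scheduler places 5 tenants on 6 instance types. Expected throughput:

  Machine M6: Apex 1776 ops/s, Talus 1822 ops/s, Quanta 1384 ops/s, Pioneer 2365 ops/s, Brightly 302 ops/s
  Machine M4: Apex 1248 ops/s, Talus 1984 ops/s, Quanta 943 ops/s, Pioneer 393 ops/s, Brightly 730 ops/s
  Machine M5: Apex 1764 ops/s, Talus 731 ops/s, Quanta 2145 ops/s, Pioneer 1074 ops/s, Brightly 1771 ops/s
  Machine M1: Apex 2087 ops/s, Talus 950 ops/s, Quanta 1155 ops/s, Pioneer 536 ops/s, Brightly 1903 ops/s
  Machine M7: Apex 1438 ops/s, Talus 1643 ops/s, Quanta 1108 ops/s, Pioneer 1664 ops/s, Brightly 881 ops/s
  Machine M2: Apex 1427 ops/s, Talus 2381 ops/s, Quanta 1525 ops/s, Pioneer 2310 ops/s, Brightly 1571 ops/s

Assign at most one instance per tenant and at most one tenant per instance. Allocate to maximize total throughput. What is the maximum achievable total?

This is a one-to-one assignment (maximum-weight bipartite matching).
Optimal: Apex→Machine M7 (1438 ops/s), Talus→Machine M2 (2381 ops/s), Quanta→Machine M5 (2145 ops/s), Pioneer→Machine M6 (2365 ops/s), Brightly→Machine M1 (1903 ops/s) — total 1438+2381+2145+2365+1903 = 10232 ops/s.
Max-entry greedy (repeatedly take the single best remaining cell) gives 9859 ops/s, worse by 373.
Every other assignment is strictly worse.

Max total: 10232 ops/s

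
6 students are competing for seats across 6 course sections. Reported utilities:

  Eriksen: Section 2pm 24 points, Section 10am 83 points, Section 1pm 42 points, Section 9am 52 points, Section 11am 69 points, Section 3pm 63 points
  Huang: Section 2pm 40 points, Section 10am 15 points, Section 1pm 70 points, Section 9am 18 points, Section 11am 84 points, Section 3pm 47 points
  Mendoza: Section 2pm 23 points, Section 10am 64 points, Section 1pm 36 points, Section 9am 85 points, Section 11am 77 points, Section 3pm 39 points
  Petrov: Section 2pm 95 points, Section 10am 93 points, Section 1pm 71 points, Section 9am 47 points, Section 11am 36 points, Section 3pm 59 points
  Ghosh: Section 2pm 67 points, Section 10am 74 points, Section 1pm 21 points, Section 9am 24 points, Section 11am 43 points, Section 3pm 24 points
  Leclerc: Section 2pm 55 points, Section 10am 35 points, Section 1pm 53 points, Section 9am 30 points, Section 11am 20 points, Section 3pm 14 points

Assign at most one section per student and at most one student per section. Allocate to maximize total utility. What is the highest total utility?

Max total: 454 points

This is the linear assignment problem.
Optimal: Eriksen→Section 3pm (63 points), Huang→Section 11am (84 points), Mendoza→Section 9am (85 points), Petrov→Section 2pm (95 points), Ghosh→Section 10am (74 points), Leclerc→Section 1pm (53 points) — total 63+84+85+95+74+53 = 454 points.
Row-greedy (each student in turn takes its best remaining section) gives 424 points, worse by 30.
Checked against all permutations: 454 points is optimal.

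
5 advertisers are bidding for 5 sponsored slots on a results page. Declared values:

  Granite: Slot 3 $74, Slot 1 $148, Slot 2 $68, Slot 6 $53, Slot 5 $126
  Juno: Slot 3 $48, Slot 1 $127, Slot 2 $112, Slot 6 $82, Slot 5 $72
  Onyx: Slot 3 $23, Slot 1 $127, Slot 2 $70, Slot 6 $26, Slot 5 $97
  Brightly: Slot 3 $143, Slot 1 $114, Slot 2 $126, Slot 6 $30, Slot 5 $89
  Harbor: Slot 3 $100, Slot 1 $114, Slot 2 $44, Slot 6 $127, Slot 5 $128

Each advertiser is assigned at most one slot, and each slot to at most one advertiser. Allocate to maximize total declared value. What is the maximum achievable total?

Treat this as an assignment problem: match each advertiser to one slot.
Optimal: Granite→Slot 5 ($126), Juno→Slot 2 ($112), Onyx→Slot 1 ($127), Brightly→Slot 3 ($143), Harbor→Slot 6 ($127) — total 126+112+127+143+127 = $635.
Column-greedy (each slot in turn goes to its best remaining advertiser) gives $627, worse by 8.
Swapping Brightly↔Onyx (Brightly→Slot 1 $114, Onyx→Slot 3 $23) loses 133.

Maximum total: $635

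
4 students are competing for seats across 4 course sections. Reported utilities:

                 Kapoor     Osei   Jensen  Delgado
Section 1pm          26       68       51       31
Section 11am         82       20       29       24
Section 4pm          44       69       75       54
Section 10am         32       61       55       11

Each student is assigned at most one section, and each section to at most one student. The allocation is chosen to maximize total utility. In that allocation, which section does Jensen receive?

Jensen receives Section 10am.

Optimal: Kapoor→Section 11am (82 points), Osei→Section 1pm (68 points), Jensen→Section 10am (55 points), Delgado→Section 4pm (54 points) — total 82+68+55+54 = 259 points.
Row-greedy (each student in turn takes its best remaining section) gives 237 points, worse by 22.
Next-best assignment: Kapoor→Section 11am, Osei→Section 10am, Jensen→Section 4pm, Delgado→Section 1pm = 249 points.
Swapping Osei↔Kapoor (Osei→Section 11am 20 points, Kapoor→Section 1pm 26 points) loses 104.
No other one-to-one assignment exceeds 259 points.
Jensen's own top section is Section 4pm (75 points), but forcing Jensen→Section 4pm and reassigning the rest optimally gives only 249 points — worse by 10.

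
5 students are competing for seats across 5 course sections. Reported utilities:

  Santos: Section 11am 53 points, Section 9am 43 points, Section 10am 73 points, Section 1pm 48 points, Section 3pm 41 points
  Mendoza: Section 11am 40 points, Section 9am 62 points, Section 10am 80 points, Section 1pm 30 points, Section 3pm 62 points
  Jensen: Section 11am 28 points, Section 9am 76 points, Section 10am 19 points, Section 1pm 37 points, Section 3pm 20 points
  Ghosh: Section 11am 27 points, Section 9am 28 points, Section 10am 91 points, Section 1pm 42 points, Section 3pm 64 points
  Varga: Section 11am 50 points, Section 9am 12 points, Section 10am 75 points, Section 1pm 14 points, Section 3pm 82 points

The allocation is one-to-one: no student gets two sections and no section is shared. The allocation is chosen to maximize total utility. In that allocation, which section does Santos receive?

Santos receives Section 1pm.

Optimal: Santos→Section 1pm (48 points), Mendoza→Section 11am (40 points), Jensen→Section 9am (76 points), Ghosh→Section 10am (91 points), Varga→Section 3pm (82 points) — total 48+40+76+91+82 = 337 points.
Column-greedy (each section in turn goes to its best remaining student) gives 332 points, worse by 5.
Next-best assignment: Santos→Section 11am, Mendoza→Section 10am, Jensen→Section 9am, Ghosh→Section 1pm, Varga→Section 3pm = 333 points.
Swapping Mendoza↔Ghosh (Mendoza→Section 10am 80 points, Ghosh→Section 11am 27 points) loses 24.
Every other assignment is strictly worse.
Santos's own top section is Section 10am (73 points), but forcing Santos→Section 10am and reassigning the rest optimally gives only 313 points — worse by 24.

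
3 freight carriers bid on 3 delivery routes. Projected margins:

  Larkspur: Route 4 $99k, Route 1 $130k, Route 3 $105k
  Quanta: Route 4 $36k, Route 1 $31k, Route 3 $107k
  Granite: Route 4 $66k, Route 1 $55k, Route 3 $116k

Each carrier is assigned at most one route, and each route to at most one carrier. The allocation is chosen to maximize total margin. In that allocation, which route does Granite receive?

Optimal: Larkspur→Route 1 ($130k), Quanta→Route 3 ($107k), Granite→Route 4 ($66k) — total 130+107+66 = $303k.
Next-best assignment: Larkspur→Route 1, Quanta→Route 4, Granite→Route 3 = $282k.
Every other assignment is strictly worse.
Granite's own top route is Route 3 ($116k), but forcing Granite→Route 3 and reassigning the rest optimally gives only $282k — worse by 21.

Granite receives Route 4.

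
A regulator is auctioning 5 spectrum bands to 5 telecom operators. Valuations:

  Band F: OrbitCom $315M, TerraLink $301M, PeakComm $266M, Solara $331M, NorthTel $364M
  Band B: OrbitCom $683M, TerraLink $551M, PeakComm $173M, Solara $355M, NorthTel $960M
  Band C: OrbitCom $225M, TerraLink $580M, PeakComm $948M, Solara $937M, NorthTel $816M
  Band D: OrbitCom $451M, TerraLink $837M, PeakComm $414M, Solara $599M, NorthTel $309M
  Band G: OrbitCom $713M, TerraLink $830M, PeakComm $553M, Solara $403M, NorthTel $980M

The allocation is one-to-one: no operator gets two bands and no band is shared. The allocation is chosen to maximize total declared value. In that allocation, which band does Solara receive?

Optimal: OrbitCom→Band G ($713M), TerraLink→Band D ($837M), PeakComm→Band C ($948M), Solara→Band F ($331M), NorthTel→Band B ($960M) — total 713+837+948+331+960 = $3789M.
Row-greedy (each operator in turn takes its best remaining band) gives $3217M, worse by 572.
Next-best assignment: OrbitCom→Band B, TerraLink→Band D, PeakComm→Band C, Solara→Band F, NorthTel→Band G = $3779M.
Solara's own top band is Band C ($937M), but forcing Solara→Band C and reassigning the rest optimally gives only $3713M — worse by 76.

Solara receives Band F.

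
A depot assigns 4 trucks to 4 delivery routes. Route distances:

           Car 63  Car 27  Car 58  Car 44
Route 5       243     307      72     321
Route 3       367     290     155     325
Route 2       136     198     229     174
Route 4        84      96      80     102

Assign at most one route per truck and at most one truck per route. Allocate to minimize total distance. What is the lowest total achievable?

Optimal: Car 63→Route 2 (136 km), Car 27→Route 3 (290 km), Car 58→Route 5 (72 km), Car 44→Route 4 (102 km) — total 136+290+72+102 = 600 km.
Min-entry greedy (repeatedly take the single cheapest remaining cell) gives 620 km, worse by 20.
Next-best assignment: Car 63→Route 4, Car 27→Route 3, Car 58→Route 5, Car 44→Route 2 = 620 km.
Every other assignment is strictly worse.

Minimum total: 600 km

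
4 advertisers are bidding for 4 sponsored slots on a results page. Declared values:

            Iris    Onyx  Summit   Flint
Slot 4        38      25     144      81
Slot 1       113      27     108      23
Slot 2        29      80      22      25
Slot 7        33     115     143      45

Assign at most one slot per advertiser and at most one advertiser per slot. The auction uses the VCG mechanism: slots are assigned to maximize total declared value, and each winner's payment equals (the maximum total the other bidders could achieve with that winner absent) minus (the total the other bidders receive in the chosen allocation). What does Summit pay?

Efficient allocation: Iris→Slot 1 ($113), Onyx→Slot 2 ($80), Summit→Slot 7 ($143), Flint→Slot 4 ($81); total welfare W = $417.
Summit receives Slot 7 at value $143, so the others get W − 143 = $274.
Without Summit: best allocation of the remaining 3 bidders over all 4 slots is Iris→Slot 1 ($113), Onyx→Slot 7 ($115), Flint→Slot 4 ($81), total $309.
VCG payment = (others' best without Summit) − (others' welfare with Summit) = 309 − 274 = $35.

Summit pays $35.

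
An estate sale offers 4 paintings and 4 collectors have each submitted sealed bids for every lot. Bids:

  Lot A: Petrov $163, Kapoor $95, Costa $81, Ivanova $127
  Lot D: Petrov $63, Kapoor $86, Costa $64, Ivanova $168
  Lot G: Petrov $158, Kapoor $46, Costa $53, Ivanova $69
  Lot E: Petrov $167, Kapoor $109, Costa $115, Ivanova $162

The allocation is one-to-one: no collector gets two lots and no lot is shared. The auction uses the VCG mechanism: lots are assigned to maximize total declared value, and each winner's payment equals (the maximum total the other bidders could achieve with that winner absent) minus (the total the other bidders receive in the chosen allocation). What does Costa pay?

Efficient allocation: Petrov→Lot G ($158), Kapoor→Lot A ($95), Costa→Lot E ($115), Ivanova→Lot D ($168); total welfare W = $536.
Costa receives Lot E at value $115, so the others get W − 115 = $421.
Without Costa: best allocation of the remaining 3 bidders over all 4 lots is Petrov→Lot A ($163), Kapoor→Lot E ($109), Ivanova→Lot D ($168), total $440.
VCG payment = (others' best without Costa) − (others' welfare with Costa) = 440 − 421 = $19.

Costa pays $19.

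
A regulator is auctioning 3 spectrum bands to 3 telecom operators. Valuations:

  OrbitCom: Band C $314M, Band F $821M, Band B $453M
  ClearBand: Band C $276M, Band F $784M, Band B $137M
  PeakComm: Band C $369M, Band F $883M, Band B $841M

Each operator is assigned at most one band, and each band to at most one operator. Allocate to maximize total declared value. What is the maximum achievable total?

Optimal: OrbitCom→Band C ($314M), ClearBand→Band F ($784M), PeakComm→Band B ($841M) — total 314+784+841 = $1939M.
Column-greedy (each band in turn goes to its best remaining operator) gives $1327M, worse by 612.
Next-best assignment: OrbitCom→Band F, ClearBand→Band C, PeakComm→Band B = $1938M.

Maximum total: $1939M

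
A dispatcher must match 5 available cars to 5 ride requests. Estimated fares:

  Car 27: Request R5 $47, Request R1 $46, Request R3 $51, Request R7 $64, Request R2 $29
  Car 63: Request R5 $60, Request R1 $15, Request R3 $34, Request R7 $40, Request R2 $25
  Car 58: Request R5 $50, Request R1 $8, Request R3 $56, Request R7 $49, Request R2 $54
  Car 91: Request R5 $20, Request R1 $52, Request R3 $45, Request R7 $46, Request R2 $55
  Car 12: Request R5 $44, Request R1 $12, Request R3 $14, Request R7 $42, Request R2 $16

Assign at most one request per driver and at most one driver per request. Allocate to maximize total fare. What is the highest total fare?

Max total: $259

This is a one-to-one assignment (maximum-weight bipartite matching).
Optimal: Car 27→Request R1 ($46), Car 63→Request R5 ($60), Car 58→Request R3 ($56), Car 91→Request R2 ($55), Car 12→Request R7 ($42) — total 46+60+56+55+42 = $259.
Max-entry greedy (repeatedly take the single best remaining cell) gives $247, worse by 12.
Checked against all permutations: $259 is optimal.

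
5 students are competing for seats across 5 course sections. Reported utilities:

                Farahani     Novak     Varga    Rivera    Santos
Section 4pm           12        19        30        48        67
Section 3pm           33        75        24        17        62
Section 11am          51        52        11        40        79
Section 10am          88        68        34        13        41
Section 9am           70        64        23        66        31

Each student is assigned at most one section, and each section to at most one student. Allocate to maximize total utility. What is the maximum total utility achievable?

Max total: 338 points

Optimal: Farahani→Section 10am (88 points), Novak→Section 3pm (75 points), Varga→Section 4pm (30 points), Rivera→Section 9am (66 points), Santos→Section 11am (79 points) — total 88+75+30+66+79 = 338 points.
Column-greedy (each section in turn goes to its best remaining student) gives 293 points, worse by 45.
Swapping Rivera↔Varga (Rivera→Section 4pm 48 points, Varga→Section 9am 23 points) loses 25.
Every other assignment is strictly worse.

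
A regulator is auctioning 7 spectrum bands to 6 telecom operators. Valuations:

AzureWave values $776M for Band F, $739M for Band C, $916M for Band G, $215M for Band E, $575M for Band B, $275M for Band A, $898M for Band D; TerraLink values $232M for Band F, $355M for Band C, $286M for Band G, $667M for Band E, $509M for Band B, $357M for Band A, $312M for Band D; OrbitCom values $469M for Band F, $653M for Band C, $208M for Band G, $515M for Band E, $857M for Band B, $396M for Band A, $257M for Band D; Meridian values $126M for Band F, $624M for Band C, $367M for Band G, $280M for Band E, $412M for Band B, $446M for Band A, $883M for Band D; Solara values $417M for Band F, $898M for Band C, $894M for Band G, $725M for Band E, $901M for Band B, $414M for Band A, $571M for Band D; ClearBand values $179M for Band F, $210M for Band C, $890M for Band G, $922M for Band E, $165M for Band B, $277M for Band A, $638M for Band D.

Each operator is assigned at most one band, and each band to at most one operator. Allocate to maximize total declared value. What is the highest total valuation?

Treat this as an assignment problem: match each operator to one band.
Optimal: AzureWave→Band F ($776M), TerraLink→Band E ($667M), OrbitCom→Band B ($857M), Meridian→Band D ($883M), Solara→Band C ($898M), ClearBand→Band G ($890M) — total 776+667+857+883+898+890 = $4971M.
Row-greedy (each operator in turn takes its best remaining band) gives $4498M, worse by 473.

Maximum total: $4971M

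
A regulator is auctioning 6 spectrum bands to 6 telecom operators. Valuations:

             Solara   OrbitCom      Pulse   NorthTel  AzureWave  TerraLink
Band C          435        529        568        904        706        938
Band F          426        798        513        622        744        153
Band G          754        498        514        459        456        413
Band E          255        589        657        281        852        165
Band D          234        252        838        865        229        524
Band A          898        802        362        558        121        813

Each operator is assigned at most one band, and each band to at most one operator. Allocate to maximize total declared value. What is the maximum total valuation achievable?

Maximum total: $4959M

Optimal: Solara→Band G ($754M), OrbitCom→Band F ($798M), Pulse→Band D ($838M), NorthTel→Band C ($904M), AzureWave→Band E ($852M), TerraLink→Band A ($813M) — total 754+798+838+904+852+813 = $4959M.
Row-greedy (each operator in turn takes its best remaining band) gives $4703M, worse by 256.
Next-best assignment: Solara→Band A, OrbitCom→Band F, Pulse→Band G, NorthTel→Band D, AzureWave→Band E, TerraLink→Band C = $4865M.
Swapping NorthTel↔Solara (NorthTel→Band G $459M, Solara→Band C $435M) loses 764.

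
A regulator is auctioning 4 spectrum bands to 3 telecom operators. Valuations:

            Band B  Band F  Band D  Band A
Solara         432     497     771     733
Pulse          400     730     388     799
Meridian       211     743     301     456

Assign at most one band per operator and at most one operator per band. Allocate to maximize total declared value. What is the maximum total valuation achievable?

Optimal: Solara→Band D ($771M), Pulse→Band A ($799M), Meridian→Band F ($743M) — total 771+799+743 = $2313M.
Column-greedy (each band in turn goes to its best remaining operator) gives $1563M, worse by 750.
Next-best assignment: Solara→Band B, Pulse→Band A, Meridian→Band F = $1974M.
No other one-to-one assignment exceeds $2313M.

Maximum total: $2313M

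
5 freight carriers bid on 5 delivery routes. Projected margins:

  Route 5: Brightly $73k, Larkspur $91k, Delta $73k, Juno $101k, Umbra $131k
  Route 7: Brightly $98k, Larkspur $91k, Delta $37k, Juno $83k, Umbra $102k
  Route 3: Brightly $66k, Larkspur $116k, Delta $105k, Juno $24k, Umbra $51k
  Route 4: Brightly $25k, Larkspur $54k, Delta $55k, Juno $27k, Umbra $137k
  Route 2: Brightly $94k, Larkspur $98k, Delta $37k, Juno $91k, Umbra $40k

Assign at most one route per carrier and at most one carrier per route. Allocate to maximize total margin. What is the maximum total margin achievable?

Maximum total: $539k

Optimal: Brightly→Route 7 ($98k), Larkspur→Route 2 ($98k), Delta→Route 3 ($105k), Juno→Route 5 ($101k), Umbra→Route 4 ($137k) — total 98+98+105+101+137 = $539k.
Max-entry greedy (repeatedly take the single best remaining cell) gives $489k, worse by 50.
Swapping Brightly↔Larkspur (Brightly→Route 2 $94k, Larkspur→Route 7 $91k) loses 11.
Checked against all permutations: $539k is optimal.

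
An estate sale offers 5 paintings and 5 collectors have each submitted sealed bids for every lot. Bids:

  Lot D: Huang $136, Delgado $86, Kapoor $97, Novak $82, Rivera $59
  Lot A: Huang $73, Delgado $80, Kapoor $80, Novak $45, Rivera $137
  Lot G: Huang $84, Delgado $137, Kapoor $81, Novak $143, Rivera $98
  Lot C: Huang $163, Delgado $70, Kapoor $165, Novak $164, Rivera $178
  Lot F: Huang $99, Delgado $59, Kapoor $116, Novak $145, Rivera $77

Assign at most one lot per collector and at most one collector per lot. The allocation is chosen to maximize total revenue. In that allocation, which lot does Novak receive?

Treat this as an assignment problem: match each collector to one lot.
Optimal: Huang→Lot D ($136), Delgado→Lot G ($137), Kapoor→Lot C ($165), Novak→Lot F ($145), Rivera→Lot A ($137) — total 136+137+165+145+137 = $720.
Column-greedy (each lot in turn goes to its best remaining collector) gives $640, worse by 80.
Next-best assignment: Huang→Lot D, Delgado→Lot G, Kapoor→Lot F, Novak→Lot C, Rivera→Lot A = $690.
No other one-to-one assignment exceeds $720.
Novak's own top lot is Lot C ($164), but forcing Novak→Lot C and reassigning the rest optimally gives only $690 — worse by 30.

Novak receives Lot F.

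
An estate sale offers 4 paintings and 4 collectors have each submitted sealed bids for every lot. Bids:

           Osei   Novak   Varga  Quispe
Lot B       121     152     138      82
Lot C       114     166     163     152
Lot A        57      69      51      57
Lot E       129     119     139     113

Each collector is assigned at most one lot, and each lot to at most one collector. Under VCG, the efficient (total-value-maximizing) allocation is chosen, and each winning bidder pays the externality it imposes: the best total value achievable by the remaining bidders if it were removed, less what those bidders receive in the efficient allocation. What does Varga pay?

Efficient allocation: Osei→Lot E ($129), Novak→Lot B ($152), Varga→Lot C ($163), Quispe→Lot A ($57); total welfare W = $501.
Varga receives Lot C at value $163, so the others get W − 163 = $338.
Without Varga: best allocation of the remaining 3 bidders over all 4 lots is Osei→Lot E ($129), Novak→Lot B ($152), Quispe→Lot C ($152), total $433.
VCG payment = (others' best without Varga) − (others' welfare with Varga) = 433 − 338 = $95.

Varga pays $95.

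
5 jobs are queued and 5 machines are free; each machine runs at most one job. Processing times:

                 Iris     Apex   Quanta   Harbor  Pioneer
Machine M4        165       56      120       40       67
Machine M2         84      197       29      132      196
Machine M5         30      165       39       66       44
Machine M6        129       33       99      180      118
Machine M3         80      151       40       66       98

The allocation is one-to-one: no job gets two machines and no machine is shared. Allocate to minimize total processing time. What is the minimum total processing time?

Optimal: Iris→Machine M5 (30 min), Apex→Machine M6 (33 min), Quanta→Machine M2 (29 min), Harbor→Machine M3 (66 min), Pioneer→Machine M4 (67 min) — total 30+33+29+66+67 = 225 min.
Min-entry greedy (repeatedly take the single cheapest remaining cell) gives 230 min, worse by 5.

Minimum total: 225 min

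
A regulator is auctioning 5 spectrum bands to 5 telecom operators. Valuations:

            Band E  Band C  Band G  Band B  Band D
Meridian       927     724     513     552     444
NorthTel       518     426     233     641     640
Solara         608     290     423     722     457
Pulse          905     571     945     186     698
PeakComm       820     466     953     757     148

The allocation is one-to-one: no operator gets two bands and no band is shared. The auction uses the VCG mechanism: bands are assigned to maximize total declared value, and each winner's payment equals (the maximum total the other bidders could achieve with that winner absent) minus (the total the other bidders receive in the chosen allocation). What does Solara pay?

Solara pays $47M.

Efficient allocation: Meridian→Band C ($724M), NorthTel→Band D ($640M), Solara→Band B ($722M), Pulse→Band E ($905M), PeakComm→Band G ($953M); total welfare W = $3944M.
Solara receives Band B at value $722M, so the others get W − 722 = $3222M.
Without Solara: best allocation of the remaining 4 bidders over all 5 bands is Meridian→Band E ($927M), NorthTel→Band D ($640M), Pulse→Band G ($945M), PeakComm→Band B ($757M), total $3269M.
VCG payment = (others' best without Solara) − (others' welfare with Solara) = 3269 − 3222 = $47M.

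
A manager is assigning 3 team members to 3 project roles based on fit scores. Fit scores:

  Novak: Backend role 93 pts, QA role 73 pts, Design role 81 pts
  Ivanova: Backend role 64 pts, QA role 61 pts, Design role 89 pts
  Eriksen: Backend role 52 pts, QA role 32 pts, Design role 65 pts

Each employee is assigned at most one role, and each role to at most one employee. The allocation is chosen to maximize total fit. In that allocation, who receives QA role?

Optimal: Novak→Backend role (93 pts), Ivanova→QA role (61 pts), Eriksen→Design role (65 pts) — total 93+61+65 = 219 pts.
Max-entry greedy (repeatedly take the single best remaining cell) gives 214 pts, worse by 5.
Checked against all permutations: 219 pts is optimal.
Ivanova's own top role is Design role (89 pts), but forcing Ivanova→Design role and reassigning the rest optimally gives only 214 pts — worse by 5.

Ivanova receives QA role.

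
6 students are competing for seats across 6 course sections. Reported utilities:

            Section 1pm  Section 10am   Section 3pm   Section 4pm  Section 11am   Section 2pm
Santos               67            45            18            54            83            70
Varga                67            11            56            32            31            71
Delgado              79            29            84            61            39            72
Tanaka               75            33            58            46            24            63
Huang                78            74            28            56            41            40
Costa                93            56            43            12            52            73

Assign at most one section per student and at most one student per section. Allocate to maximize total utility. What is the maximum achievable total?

Maximum total: 451 points

Optimal: Santos→Section 11am (83 points), Varga→Section 2pm (71 points), Delgado→Section 3pm (84 points), Tanaka→Section 4pm (46 points), Huang→Section 10am (74 points), Costa→Section 1pm (93 points) — total 83+71+84+46+74+93 = 451 points.
Column-greedy (each section in turn goes to its best remaining student) gives 399 points, worse by 52.
Swapping Costa↔Huang (Costa→Section 10am 56 points, Huang→Section 1pm 78 points) loses 33.
Every other assignment is strictly worse.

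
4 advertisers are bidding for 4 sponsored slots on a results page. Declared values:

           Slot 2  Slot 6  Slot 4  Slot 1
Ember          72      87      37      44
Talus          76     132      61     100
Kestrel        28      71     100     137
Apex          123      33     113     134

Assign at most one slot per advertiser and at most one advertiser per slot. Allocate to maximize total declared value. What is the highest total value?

Optimal: Ember→Slot 2 ($72), Talus→Slot 6 ($132), Kestrel→Slot 1 ($137), Apex→Slot 4 ($113) — total 72+132+137+113 = $454.
Row-greedy (each advertiser in turn takes its best remaining slot) gives $410, worse by 44.
Next-best assignment: Ember→Slot 2, Talus→Slot 6, Kestrel→Slot 4, Apex→Slot 1 = $438.
Swapping Apex↔Kestrel (Apex→Slot 1 $134, Kestrel→Slot 4 $100) loses 16.

Max total: $454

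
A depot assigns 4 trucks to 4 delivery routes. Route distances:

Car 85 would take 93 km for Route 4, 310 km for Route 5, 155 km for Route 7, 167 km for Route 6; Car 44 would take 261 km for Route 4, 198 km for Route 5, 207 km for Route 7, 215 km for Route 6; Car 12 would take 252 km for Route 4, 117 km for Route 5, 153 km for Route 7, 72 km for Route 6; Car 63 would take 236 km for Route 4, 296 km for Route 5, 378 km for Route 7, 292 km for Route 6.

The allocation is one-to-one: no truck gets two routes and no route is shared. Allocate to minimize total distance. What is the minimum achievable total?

Min total: 661 km

Optimal: Car 85→Route 7 (155 km), Car 44→Route 5 (198 km), Car 12→Route 6 (72 km), Car 63→Route 4 (236 km) — total 155+198+72+236 = 661 km.
Column-greedy (each route in turn goes to its cheapest remaining truck) gives 709 km, worse by 48.
Next-best assignment: Car 85→Route 4, Car 44→Route 7, Car 12→Route 6, Car 63→Route 5 = 668 km.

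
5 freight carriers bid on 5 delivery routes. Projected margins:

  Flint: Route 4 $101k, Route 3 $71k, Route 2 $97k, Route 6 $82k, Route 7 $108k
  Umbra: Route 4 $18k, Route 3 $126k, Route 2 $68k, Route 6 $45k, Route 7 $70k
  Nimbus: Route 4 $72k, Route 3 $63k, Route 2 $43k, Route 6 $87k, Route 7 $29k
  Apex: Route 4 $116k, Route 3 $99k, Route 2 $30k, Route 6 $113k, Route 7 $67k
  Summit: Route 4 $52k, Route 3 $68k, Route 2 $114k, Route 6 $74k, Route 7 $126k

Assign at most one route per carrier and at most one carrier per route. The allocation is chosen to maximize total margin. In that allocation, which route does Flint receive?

Treat this as an assignment problem: match each carrier to one route.
Optimal: Flint→Route 2 ($97k), Umbra→Route 3 ($126k), Nimbus→Route 6 ($87k), Apex→Route 4 ($116k), Summit→Route 7 ($126k) — total 97+126+87+116+126 = $552k.
Checked against all permutations: $552k is optimal.
Flint's own top route is Route 7 ($108k), but forcing Flint→Route 7 and reassigning the rest optimally gives only $551k — worse by 1.

Flint receives Route 2.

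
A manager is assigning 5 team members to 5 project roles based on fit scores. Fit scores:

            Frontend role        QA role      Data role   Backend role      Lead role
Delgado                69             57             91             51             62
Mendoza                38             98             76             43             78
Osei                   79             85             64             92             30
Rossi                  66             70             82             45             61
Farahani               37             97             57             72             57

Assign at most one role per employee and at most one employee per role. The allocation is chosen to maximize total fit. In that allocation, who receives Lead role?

Mendoza receives Lead role.

Optimal: Delgado→Data role (91 pts), Mendoza→Lead role (78 pts), Osei→Backend role (92 pts), Rossi→Frontend role (66 pts), Farahani→QA role (97 pts) — total 91+78+92+66+97 = 424 pts.
Max-entry greedy (repeatedly take the single best remaining cell) gives 404 pts, worse by 20.
Swapping Farahani↔Mendoza (Farahani→Lead role 57 pts, Mendoza→QA role 98 pts) loses 20.
No other one-to-one assignment exceeds 424 pts.
Mendoza's own top role is QA role (98 pts), but forcing Mendoza→QA role and reassigning the rest optimally gives only 404 pts — worse by 20.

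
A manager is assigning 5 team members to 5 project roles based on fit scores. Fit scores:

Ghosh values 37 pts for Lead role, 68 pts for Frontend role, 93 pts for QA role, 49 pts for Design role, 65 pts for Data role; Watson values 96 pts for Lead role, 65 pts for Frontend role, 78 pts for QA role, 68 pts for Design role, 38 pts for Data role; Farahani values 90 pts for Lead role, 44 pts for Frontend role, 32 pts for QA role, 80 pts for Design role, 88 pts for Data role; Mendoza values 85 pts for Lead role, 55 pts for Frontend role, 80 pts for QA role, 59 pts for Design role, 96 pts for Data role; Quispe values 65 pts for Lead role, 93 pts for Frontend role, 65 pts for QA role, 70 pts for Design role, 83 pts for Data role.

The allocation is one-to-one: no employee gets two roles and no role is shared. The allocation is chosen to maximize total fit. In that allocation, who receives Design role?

Farahani receives Design role.

Optimal: Ghosh→QA role (93 pts), Watson→Lead role (96 pts), Farahani→Design role (80 pts), Mendoza→Data role (96 pts), Quispe→Frontend role (93 pts) — total 93+96+80+96+93 = 458 pts.
Row-greedy (each employee in turn takes its best remaining role) gives 429 pts, worse by 29.
Next-best assignment: Ghosh→QA role, Watson→Design role, Farahani→Lead role, Mendoza→Data role, Quispe→Frontend role = 440 pts.
Swapping Ghosh↔Watson (Ghosh→Lead role 37 pts, Watson→QA role 78 pts) loses 74.
Farahani's own top role is Lead role (90 pts), but forcing Farahani→Lead role and reassigning the rest optimally gives only 440 pts — worse by 18.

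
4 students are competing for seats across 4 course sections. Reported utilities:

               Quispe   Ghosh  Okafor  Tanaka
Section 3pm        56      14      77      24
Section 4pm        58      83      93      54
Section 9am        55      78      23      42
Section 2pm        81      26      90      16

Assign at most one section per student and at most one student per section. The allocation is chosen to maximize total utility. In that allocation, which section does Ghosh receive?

Ghosh receives Section 9am.

Optimal: Quispe→Section 2pm (81 points), Ghosh→Section 9am (78 points), Okafor→Section 3pm (77 points), Tanaka→Section 4pm (54 points) — total 81+78+77+54 = 290 points.
Row-greedy (each student in turn takes its best remaining section) gives 283 points, worse by 7.
Swapping Quispe↔Okafor (Quispe→Section 3pm 56 points, Okafor→Section 2pm 90 points) loses 12.
No other one-to-one assignment exceeds 290 points.
Ghosh's own top section is Section 4pm (83 points), but forcing Ghosh→Section 4pm and reassigning the rest optimally gives only 283 points — worse by 7.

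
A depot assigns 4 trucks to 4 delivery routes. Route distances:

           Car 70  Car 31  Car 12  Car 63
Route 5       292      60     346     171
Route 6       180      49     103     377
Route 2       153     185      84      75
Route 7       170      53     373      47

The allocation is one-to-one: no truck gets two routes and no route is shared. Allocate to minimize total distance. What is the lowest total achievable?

This is the linear assignment problem.
Optimal: Car 70→Route 2 (153 km), Car 31→Route 5 (60 km), Car 12→Route 6 (103 km), Car 63→Route 7 (47 km) — total 153+60+103+47 = 363 km.
Next-best assignment: Car 70→Route 6, Car 31→Route 5, Car 12→Route 2, Car 63→Route 7 = 371 km.
Every other assignment is strictly worse.

Min total: 363 km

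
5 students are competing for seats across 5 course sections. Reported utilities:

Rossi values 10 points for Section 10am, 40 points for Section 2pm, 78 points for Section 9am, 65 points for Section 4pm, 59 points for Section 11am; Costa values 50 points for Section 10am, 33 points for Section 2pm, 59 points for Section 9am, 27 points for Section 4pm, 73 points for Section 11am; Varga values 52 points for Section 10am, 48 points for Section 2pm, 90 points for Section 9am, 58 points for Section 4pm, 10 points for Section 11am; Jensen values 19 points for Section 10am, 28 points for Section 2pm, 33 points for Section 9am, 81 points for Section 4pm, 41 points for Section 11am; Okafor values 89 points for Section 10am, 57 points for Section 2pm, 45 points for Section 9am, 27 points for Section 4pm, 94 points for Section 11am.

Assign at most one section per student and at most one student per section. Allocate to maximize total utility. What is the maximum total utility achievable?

Max total: 373 points

Treat this as an assignment problem: match each student to one section.
Optimal: Rossi→Section 2pm (40 points), Costa→Section 11am (73 points), Varga→Section 9am (90 points), Jensen→Section 4pm (81 points), Okafor→Section 10am (89 points) — total 40+73+90+81+89 = 373 points.
Every other assignment is strictly worse.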